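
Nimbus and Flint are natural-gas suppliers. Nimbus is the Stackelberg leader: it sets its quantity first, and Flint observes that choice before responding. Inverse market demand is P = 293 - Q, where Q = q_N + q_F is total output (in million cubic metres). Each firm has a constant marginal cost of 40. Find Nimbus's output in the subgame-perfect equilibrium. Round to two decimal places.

126.50

The follower Flint best-responds to any q_N: π_F = (293 - Q)q_F - 40q_F.
Follower FOC: 253 - q_N - 2q_F = 0, so q_F(q_N) = (253 - q_N)/2.
The leader anticipates this reaction. Substituting into P = 293 - Q gives P = 333/2 - (1/2)q_N, so π_N = (333/2 - (1/2)q_N)q_N - 40q_N.
Leader FOC: 253/2 - q_N = 0, so q_N = 253/2.
Then q_F = (253 - 253/2)/2 = 253/4.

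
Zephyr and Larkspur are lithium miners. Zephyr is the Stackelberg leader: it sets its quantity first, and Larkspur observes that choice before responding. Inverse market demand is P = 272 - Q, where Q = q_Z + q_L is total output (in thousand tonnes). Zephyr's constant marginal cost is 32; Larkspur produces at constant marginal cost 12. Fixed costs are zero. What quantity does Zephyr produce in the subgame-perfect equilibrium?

The follower Larkspur best-responds to any q_Z: π_L = (272 - Q)q_L - 12q_L.
Follower FOC: 260 - q_Z - 2q_L = 0, so q_L(q_Z) = (260 - q_Z)/2.
The leader anticipates this reaction. Substituting into P = 272 - Q gives P = 142 - (1/2)q_Z, so π_Z = (142 - (1/2)q_Z)q_Z - 32q_Z.
The leader's first-order condition 110 - q_Z = 0 yields q_Z = 110.
Then q_L = (260 - 110)/2 = 75.

110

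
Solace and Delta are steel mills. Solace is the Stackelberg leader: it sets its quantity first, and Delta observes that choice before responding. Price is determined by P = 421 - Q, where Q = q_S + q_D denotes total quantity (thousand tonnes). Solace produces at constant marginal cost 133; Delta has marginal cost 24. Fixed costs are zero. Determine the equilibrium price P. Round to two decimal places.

177.75

Solve by backward induction. Given q_S, the follower Delta maximises π_D = (421 - q_S - q_D)q_D - 24q_D.
Follower FOC: 397 - q_S - 2q_D = 0, so q_D(q_S) = (397 - q_S)/2.
Solace substitutes q_D(q_S) into its own profit: π_S = q_S(421 - q_S - (397 - q_S)/2) - 133q_S = (445/2 - (1/2)q_S)q_S - 133q_S.
Leader FOC: 179/2 - q_S = 0, so q_S = 179/2.
Then q_D = (397 - 179/2)/2 = 615/4.
Total output Q = 973/4, so price P = 421 - 973/4 = 711/4.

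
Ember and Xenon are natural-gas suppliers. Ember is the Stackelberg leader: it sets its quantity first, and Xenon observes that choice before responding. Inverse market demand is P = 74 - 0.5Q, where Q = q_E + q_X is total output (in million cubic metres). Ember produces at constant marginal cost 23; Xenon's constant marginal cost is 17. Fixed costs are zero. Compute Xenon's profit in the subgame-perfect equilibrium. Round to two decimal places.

Solve by backward induction. Given q_E, the follower Xenon maximises π_X = (74 - (1/2)q_E - (1/2)q_X)q_X - 17q_X.
Setting the follower's marginal profit to zero, 57 - (1/2)q_E - q_X = 0, i.e. q_X = (57 - (1/2)q_E).
The leader anticipates this reaction. Substituting into P = 74 - 0.5Q gives P = 91/2 - (1/4)q_E, so π_E = (91/2 - (1/4)q_E)q_E - 23q_E.
The leader's first-order condition 45/2 - (1/2)q_E = 0 yields q_E = 45.
Then q_X = (57 - (1/2)·45) = 69/2.
Price P = 74 - (1/2)·(159/2) = 137/4.
Xenon's profit: (137/4 - 17)·(69/2) = 595.1250.

595.13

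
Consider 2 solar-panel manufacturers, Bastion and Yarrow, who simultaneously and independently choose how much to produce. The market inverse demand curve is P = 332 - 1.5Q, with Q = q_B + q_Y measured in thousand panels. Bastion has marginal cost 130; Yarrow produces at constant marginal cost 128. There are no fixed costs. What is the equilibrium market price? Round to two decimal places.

196.67

Bastion's profit: π_B = (332 - 1.5Q)q_B - (130q_B). Setting ∂π_B/∂q_B = 0: 202 - 3q_B - (3/2)(q_Y) = 0.
Yarrow's profit: π_Y = (332 - 1.5Q)q_Y - (128q_Y). Setting ∂π_Y/∂q_Y = 0: 204 - 3q_Y - (3/2)(q_B) = 0.
So q_B = (202 - (3/2)q_Y)/3 and q_Y = (204 - (3/2)q_B)/3.
Substituting one into the other gives q_B = 400/9 and q_Y = 412/9.
Total output Q = 812/9, so price P = 332 - (3/2)·(812/9) = 590/3.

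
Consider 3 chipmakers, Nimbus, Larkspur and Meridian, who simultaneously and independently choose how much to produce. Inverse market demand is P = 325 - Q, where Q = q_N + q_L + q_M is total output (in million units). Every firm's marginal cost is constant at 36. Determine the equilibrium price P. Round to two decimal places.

108.25

A representative firm's profit is π_i = q_i(325 - Q) - 36q_i.
Setting ∂π_i/∂q_i = 0 with rivals' quantities fixed: 289 - 2q_i - Σ_{j≠i} q_j = 0.
By symmetry each firm produces the same amount; substituting Σ_{j≠i} q_j = 2q_i yields q_i = 289/4.
Total output Q = 867/4, so price P = 325 - 867/4 = 433/4.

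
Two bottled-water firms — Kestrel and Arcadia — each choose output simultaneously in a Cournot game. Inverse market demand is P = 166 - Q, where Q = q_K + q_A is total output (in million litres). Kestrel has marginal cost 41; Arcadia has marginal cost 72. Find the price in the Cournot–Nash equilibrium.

93

Kestrel's profit: π_K = (166 - Q)q_K - (41q_K). Setting ∂π_K/∂q_K = 0: 125 - 2q_K - (q_A) = 0.
Arcadia's profit: π_A = (166 - Q)q_A - (72q_A). Setting ∂π_A/∂q_A = 0: 94 - 2q_A - (q_K) = 0.
So q_K = (125 - q_A)/2 and q_A = (94 - q_K)/2.
Solving the pair: q_K = 52, q_A = 21.
Total output Q = 73, so price P = 166 - 73 = 93.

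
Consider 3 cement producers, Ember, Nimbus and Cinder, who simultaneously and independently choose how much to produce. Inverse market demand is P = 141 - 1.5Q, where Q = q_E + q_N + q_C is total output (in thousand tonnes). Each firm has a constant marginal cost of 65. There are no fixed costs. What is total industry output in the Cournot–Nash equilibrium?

38

Each firm earns π_i = (141 - 1.5Q)q_i - 65q_i.
First-order condition (treating rivals' output as given): 76 - 3q_i - (3/2)·Σ_{j≠i} q_j = 0.
By symmetry each firm produces the same amount; substituting Σ_{j≠i} q_j = 2q_i yields q_i = 76/6 = 38/3.
Total output Q = 38/3 + 38/3 + 38/3 = 38.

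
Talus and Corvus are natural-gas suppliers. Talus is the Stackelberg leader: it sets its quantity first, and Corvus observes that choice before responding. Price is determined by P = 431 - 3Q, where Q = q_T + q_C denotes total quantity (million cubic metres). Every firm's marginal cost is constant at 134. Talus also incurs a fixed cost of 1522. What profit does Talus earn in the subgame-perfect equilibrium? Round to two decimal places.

The follower Corvus best-responds to any q_T: π_C = (431 - 3Q)q_C - 134q_C.
Setting the follower's marginal profit to zero, 297 - 3q_T - 6q_C = 0, i.e. q_C = (297 - 3q_T)/6.
Talus substitutes q_C(q_T) into its own profit: π_T = q_T(431 - 3q_T - (297 - 3q_T)/2) - 134q_T = (565/2 - (3/2)q_T)q_T - 134q_T.
The leader's first-order condition 297/2 - 3q_T = 0 yields q_T = 99/2.
Then q_C = (297 - 3·(99/2))/6 = 99/4.
Price P = 431 - 3·(297/4) = 833/4.
Talus's profit: (833/4 - 134)·(99/2) - 1522 = 2153.3750.

2153.38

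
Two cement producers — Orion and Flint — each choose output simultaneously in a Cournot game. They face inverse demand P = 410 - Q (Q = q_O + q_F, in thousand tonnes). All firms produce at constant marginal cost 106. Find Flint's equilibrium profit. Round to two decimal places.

10268.44

Each firm earns π_i = (410 - Q)q_i - 106q_i.
First-order condition (treating rivals' output as given): 304 - 2q_i - q_j = 0.
By symmetry each firm produces the same amount; substituting q_j = q_i yields q_i = 304/3.
Price P = 410 - 608/3 = 622/3.
Flint's profit: (622/3 - 106)·(304/3) = 10268.4444.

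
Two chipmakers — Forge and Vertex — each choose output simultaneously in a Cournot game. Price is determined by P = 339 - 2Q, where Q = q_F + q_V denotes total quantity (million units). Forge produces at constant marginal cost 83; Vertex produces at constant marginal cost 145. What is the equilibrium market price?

189

Forge's profit: π_F = (339 - 2Q)q_F - (83q_F). Setting ∂π_F/∂q_F = 0: 256 - 4q_F - 2(q_V) = 0.
Vertex's first-order condition: 194 - 4q_V - 2(q_F) = 0.
So q_F = (256 - 2q_V)/4 and q_V = (194 - 2q_F)/4.
Solving the pair: q_F = 53, q_V = 22.
Total output Q = 75, so price P = 339 - 2·75 = 189.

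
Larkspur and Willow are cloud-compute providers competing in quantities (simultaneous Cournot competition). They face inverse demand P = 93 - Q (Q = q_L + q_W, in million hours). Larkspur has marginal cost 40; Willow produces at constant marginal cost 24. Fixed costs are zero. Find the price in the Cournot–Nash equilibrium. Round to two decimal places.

Larkspur's profit: π_L = (93 - Q)q_L - (40q_L). Setting ∂π_L/∂q_L = 0: 53 - 2q_L - (q_W) = 0.
Willow's profit: π_W = (93 - Q)q_W - (24q_W). Setting ∂π_W/∂q_W = 0: 69 - 2q_W - (q_L) = 0.
Best responses: q_L = (53 - q_W)/2, q_W = (69 - q_L)/2.
Substituting one into the other gives q_L = 37/3 and q_W = 85/3.
Total output Q = 122/3, so price P = 93 - 122/3 = 157/3.

52.33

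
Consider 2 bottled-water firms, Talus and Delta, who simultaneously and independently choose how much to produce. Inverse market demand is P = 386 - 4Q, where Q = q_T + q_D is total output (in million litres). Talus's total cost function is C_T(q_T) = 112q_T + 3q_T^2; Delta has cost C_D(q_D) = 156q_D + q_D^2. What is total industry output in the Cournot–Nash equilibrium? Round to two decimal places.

31.81

Talus's profit: π_T = (386 - 4Q)q_T - (112q_T + 3q_T²). Setting ∂π_T/∂q_T = 0: 274 - 14q_T - 4(q_D) = 0.
Delta's profit: π_D = (386 - 4Q)q_D - (156q_D + q_D²). Setting ∂π_D/∂q_D = 0: 230 - 10q_D - 4(q_T) = 0.
Rearranging gives the reaction functions q_T = (274 - 4q_D)/14 and q_D = (230 - 4q_T)/10.
Substituting one into the other gives q_T = 455/31 and q_D = 531/31.
Total output Q = 455/31 + 531/31 = 986/31.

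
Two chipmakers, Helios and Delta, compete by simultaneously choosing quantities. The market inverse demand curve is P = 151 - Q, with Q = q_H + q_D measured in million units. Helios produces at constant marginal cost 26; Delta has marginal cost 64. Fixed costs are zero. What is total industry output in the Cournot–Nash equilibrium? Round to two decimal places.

Helios's profit: π_H = (151 - Q)q_H - (26q_H). Setting ∂π_H/∂q_H = 0: 125 - 2q_H - (q_D) = 0.
Delta's profit: π_D = (151 - Q)q_D - (64q_D). Setting ∂π_D/∂q_D = 0: 87 - 2q_D - (q_H) = 0.
So q_H = (125 - q_D)/2 and q_D = (87 - q_H)/2.
Solving the pair: q_H = 163/3, q_D = 49/3.
Total output Q = 163/3 + 49/3 = 212/3.

70.67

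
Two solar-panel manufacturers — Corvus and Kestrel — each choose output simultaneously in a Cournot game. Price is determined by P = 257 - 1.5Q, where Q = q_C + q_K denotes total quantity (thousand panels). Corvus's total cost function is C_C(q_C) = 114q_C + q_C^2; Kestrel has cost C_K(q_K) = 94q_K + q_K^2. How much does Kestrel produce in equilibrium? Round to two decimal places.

26.40

Corvus's profit: π_C = (257 - 1.5Q)q_C - (114q_C + q_C²). Setting ∂π_C/∂q_C = 0: 143 - 5q_C - (3/2)(q_K) = 0.
Kestrel's profit: π_K = (257 - 1.5Q)q_K - (94q_K + q_K²). Setting ∂π_K/∂q_K = 0: 163 - 5q_K - (3/2)(q_C) = 0.
So q_C = (143 - (3/2)q_K)/5 and q_K = (163 - (3/2)q_C)/5.
Substituting one into the other gives q_C = 1882/91 and q_K = 26.3956.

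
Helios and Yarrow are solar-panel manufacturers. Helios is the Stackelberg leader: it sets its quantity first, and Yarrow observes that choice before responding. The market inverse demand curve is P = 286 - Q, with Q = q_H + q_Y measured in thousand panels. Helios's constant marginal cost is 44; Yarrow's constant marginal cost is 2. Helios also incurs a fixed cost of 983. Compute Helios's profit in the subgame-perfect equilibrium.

Solve by backward induction. Given q_H, the follower Yarrow maximises π_Y = (286 - q_H - q_Y)q_Y - 2q_Y.
Follower FOC: 284 - q_H - 2q_Y = 0, so q_Y(q_H) = (284 - q_H)/2.
Helios substitutes q_Y(q_H) into its own profit: π_H = q_H(286 - q_H - (284 - q_H)/2) - 44q_H = (144 - (1/2)q_H)q_H - 44q_H.
Maximising: ∂π_H/∂q_H = 100 - q_H = 0, giving q_H = 100.
Then q_Y = (284 - 100)/2 = 92.
Price P = 286 - 192 = 94.
Helios's profit: (94 - 44)·100 - 983 = 4017.

4017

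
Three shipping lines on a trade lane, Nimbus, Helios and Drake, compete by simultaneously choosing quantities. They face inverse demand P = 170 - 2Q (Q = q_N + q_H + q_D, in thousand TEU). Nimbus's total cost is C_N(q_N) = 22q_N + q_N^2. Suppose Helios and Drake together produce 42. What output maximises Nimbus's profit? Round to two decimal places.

With rivals' combined output fixed at 42, Nimbus's profit is π_N = (170 - 2·42 - 2q_N)q_N - (22q_N + q_N²) = (86 - 2q_N)q_N - (22q_N + q_N²).
∂π_N/∂q_N = 64 - 6q_N = 0, so q_N = 32/3.

10.67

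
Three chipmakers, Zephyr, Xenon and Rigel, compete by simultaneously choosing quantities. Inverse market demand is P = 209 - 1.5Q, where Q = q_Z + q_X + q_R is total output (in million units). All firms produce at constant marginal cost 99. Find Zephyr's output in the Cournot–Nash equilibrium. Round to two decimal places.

18.33

A representative firm's profit is π_i = q_i(209 - 1.5Q) - 99q_i.
Setting ∂π_i/∂q_i = 0 with rivals' quantities fixed: 110 - 3q_i - (3/2)·Σ_{j≠i} q_j = 0.
By symmetry each firm produces the same amount; substituting Σ_{j≠i} q_j = 2q_i yields q_i = 110/6 = 55/3.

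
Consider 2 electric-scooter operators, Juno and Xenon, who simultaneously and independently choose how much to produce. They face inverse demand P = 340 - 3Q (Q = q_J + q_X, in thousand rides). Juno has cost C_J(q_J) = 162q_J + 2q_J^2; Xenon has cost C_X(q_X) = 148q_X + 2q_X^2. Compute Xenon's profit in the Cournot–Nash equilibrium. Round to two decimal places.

Juno's profit: π_J = (340 - 3Q)q_J - (162q_J + 2q_J²). Setting ∂π_J/∂q_J = 0: 178 - 10q_J - 3(q_X) = 0.
Xenon's profit: π_X = (340 - 3Q)q_X - (148q_X + 2q_X²). Setting ∂π_X/∂q_X = 0: 192 - 10q_X - 3(q_J) = 0.
So q_J = (178 - 3q_X)/10 and q_X = (192 - 3q_J)/10.
Solving the pair: q_J = 172/13, q_X = 198/13.
Price P = 340 - 3·(370/13) = 254.6154.
Xenon's profit: 254.6154·(198/13) - 148·(198/13) - 2(198/13)² = 1159.8817.

1159.88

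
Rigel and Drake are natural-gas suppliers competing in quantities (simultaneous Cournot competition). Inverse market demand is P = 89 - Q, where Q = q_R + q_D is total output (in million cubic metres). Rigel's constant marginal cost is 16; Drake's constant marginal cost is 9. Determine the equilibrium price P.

38

Rigel's profit: π_R = (89 - Q)q_R - (16q_R). Setting ∂π_R/∂q_R = 0: 73 - 2q_R - (q_D) = 0.
Drake's profit: π_D = (89 - Q)q_D - (9q_D). Setting ∂π_D/∂q_D = 0: 80 - 2q_D - (q_R) = 0.
So q_R = (73 - q_D)/2 and q_D = (80 - q_R)/2.
Solving the pair: q_R = 22, q_D = 29.
Total output Q = 51, so price P = 89 - 51 = 38.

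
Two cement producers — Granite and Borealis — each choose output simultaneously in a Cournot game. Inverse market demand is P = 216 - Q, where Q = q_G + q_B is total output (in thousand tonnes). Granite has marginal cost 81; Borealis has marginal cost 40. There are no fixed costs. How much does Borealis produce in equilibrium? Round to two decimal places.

Granite's profit: π_G = (216 - Q)q_G - (81q_G). Setting ∂π_G/∂q_G = 0: 135 - 2q_G - (q_B) = 0.
Borealis's profit: π_B = (216 - Q)q_B - (40q_B). Setting ∂π_B/∂q_B = 0: 176 - 2q_B - (q_G) = 0.
So q_G = (135 - q_B)/2 and q_B = (176 - q_G)/2.
Solving the pair: q_G = 94/3, q_B = 217/3.

72.33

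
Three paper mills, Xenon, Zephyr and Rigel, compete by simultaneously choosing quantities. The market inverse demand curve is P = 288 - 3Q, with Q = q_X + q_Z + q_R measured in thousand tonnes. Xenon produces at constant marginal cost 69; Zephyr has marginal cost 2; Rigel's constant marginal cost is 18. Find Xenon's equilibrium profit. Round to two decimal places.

Xenon's profit: π_X = (288 - 3Q)q_X - (69q_X). Setting ∂π_X/∂q_X = 0: 219 - 6q_X - 3(q_Z + q_R) = 0.
Zephyr's first-order condition: 286 - 6q_Z - 3(q_X + q_R) = 0.
Rigel's first-order condition: 270 - 6q_R - 3(q_X + q_Z) = 0.
Summing all 3 equations gives 775 − 12Q = 0, hence Q = 775/12.
Back-substituting: q_X = (219 − 775/4)/3 = 101/12, q_Z = (286 − 775/4)/3 = 123/4, q_R = (270 − 775/4)/3 = 305/12.
Price P = 288 - 3·(775/12) = 377/4.
Xenon's profit: (377/4 - 69)·(101/12) = 212.5208.

212.52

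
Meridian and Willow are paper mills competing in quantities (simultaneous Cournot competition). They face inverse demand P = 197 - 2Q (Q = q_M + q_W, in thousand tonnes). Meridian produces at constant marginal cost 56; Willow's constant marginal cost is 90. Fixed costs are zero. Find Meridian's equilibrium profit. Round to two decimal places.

1701.39

Meridian's profit: π_M = (197 - 2Q)q_M - (56q_M). Setting ∂π_M/∂q_M = 0: 141 - 4q_M - 2(q_W) = 0.
Willow's profit: π_W = (197 - 2Q)q_W - (90q_W). Setting ∂π_W/∂q_W = 0: 107 - 4q_W - 2(q_M) = 0.
Rearranging gives the reaction functions q_M = (141 - 2q_W)/4 and q_W = (107 - 2q_M)/4.
Solving the pair: q_M = 175/6, q_W = 73/6.
Price P = 197 - 2·(124/3) = 343/3.
Meridian's profit: (343/3 - 56)·(175/6) = 1701.3889.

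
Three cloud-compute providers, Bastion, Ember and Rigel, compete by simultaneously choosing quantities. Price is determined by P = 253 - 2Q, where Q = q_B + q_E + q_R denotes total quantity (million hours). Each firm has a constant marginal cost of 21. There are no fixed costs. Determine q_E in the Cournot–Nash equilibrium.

A representative firm's profit is π_i = q_i(253 - 2Q) - 21q_i.
Setting ∂π_i/∂q_i = 0 with rivals' quantities fixed: 232 - 4q_i - 2·Σ_{j≠i} q_j = 0.
By symmetry each firm produces the same amount; substituting Σ_{j≠i} q_j = 2q_i yields q_i = 232/8 = 29.

29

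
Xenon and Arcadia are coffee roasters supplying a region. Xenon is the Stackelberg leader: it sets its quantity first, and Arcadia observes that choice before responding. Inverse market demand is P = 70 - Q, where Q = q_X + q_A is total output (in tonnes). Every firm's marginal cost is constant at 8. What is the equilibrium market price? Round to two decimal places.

23.50

The follower Arcadia best-responds to any q_X: π_A = (70 - Q)q_A - 8q_A.
Setting the follower's marginal profit to zero, 62 - q_X - 2q_A = 0, i.e. q_A = (62 - q_X)/2.
The leader anticipates this reaction. Substituting into P = 70 - Q gives P = 39 - (1/2)q_X, so π_X = (39 - (1/2)q_X)q_X - 8q_X.
Leader FOC: 31 - q_X = 0, so q_X = 31.
Then q_A = (62 - 31)/2 = 31/2.
Total output Q = 93/2, so price P = 70 - 93/2 = 47/2.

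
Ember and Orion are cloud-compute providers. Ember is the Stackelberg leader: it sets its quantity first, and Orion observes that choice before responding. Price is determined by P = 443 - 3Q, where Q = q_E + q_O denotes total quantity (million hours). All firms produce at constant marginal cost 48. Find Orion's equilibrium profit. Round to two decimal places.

3250.52

The follower Orion best-responds to any q_E: π_O = (443 - 3Q)q_O - 48q_O.
Setting the follower's marginal profit to zero, 395 - 3q_E - 6q_O = 0, i.e. q_O = (395 - 3q_E)/6.
The leader anticipates this reaction. Substituting into P = 443 - 3Q gives P = 491/2 - (3/2)q_E, so π_E = (491/2 - (3/2)q_E)q_E - 48q_E.
The leader's first-order condition 395/2 - 3q_E = 0 yields q_E = 395/6.
Then q_O = (395 - 3·(395/6))/6 = 395/12.
Price P = 443 - 3·(395/4) = 587/4.
Orion's profit: (587/4 - 48)·(395/12) = 3250.5208.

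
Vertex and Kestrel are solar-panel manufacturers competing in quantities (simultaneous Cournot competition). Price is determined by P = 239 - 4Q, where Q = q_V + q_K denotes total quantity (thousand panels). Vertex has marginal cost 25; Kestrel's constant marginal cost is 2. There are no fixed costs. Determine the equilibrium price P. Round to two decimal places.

Vertex's profit: π_V = (239 - 4Q)q_V - (25q_V). Setting ∂π_V/∂q_V = 0: 214 - 8q_V - 4(q_K) = 0.
Kestrel's first-order condition: 237 - 8q_K - 4(q_V) = 0.
So q_V = (214 - 4q_K)/8 and q_K = (237 - 4q_V)/8.
Substituting one into the other gives q_V = 191/12 and q_K = 65/3.
Total output Q = 451/12, so price P = 239 - 4·(451/12) = 266/3.

88.67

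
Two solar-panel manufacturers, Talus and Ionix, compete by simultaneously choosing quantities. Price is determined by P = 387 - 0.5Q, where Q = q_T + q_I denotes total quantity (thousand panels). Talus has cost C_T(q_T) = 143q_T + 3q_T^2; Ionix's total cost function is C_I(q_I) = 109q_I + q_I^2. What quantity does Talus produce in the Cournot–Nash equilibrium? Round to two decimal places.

Talus's profit: π_T = (387 - 0.5Q)q_T - (143q_T + 3q_T²). Setting ∂π_T/∂q_T = 0: 244 - 7q_T - (1/2)(q_I) = 0.
Ionix's first-order condition: 278 - 3q_I - (1/2)(q_T) = 0.
Rearranging gives the reaction functions q_T = (244 - (1/2)q_I)/7 and q_I = (278 - (1/2)q_T)/3.
Solving the pair: q_T = 28.5783, q_I = 87.9036.

28.58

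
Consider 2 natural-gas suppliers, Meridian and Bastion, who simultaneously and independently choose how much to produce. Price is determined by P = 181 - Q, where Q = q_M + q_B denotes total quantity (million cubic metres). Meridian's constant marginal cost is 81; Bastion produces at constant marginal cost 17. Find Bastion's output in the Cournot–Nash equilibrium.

Meridian's profit: π_M = (181 - Q)q_M - (81q_M). Setting ∂π_M/∂q_M = 0: 100 - 2q_M - (q_B) = 0.
Bastion's profit: π_B = (181 - Q)q_B - (17q_B). Setting ∂π_B/∂q_B = 0: 164 - 2q_B - (q_M) = 0.
Best responses: q_M = (100 - q_B)/2, q_B = (164 - q_M)/2.
Substituting one into the other gives q_M = 12 and q_B = 76.

76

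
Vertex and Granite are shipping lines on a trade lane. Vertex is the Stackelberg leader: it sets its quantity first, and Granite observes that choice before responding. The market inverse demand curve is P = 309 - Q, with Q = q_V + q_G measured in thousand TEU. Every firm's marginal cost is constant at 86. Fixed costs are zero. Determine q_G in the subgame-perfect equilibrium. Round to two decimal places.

55.75

The follower Granite best-responds to any q_V: π_G = (309 - Q)q_G - 86q_G.
Setting the follower's marginal profit to zero, 223 - q_V - 2q_G = 0, i.e. q_G = (223 - q_V)/2.
The leader anticipates this reaction. Substituting into P = 309 - Q gives P = 395/2 - (1/2)q_V, so π_V = (395/2 - (1/2)q_V)q_V - 86q_V.
Leader FOC: 223/2 - q_V = 0, so q_V = 223/2.
Then q_G = (223 - 223/2)/2 = 223/4.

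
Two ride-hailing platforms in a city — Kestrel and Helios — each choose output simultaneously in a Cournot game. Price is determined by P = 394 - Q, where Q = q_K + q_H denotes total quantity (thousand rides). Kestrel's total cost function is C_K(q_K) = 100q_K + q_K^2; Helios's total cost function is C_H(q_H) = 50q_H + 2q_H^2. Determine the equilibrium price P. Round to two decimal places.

Kestrel's profit: π_K = (394 - Q)q_K - (100q_K + q_K²). Setting ∂π_K/∂q_K = 0: 294 - 4q_K - (q_H) = 0.
Helios's first-order condition: 344 - 6q_H - (q_K) = 0.
Rearranging gives the reaction functions q_K = (294 - q_H)/4 and q_H = (344 - q_K)/6.
Substituting one into the other gives q_K = 1420/23 and q_H = 1082/23.
Total output Q = 108.7826, so price P = 394 - 108.7826 = 285.2174.

285.22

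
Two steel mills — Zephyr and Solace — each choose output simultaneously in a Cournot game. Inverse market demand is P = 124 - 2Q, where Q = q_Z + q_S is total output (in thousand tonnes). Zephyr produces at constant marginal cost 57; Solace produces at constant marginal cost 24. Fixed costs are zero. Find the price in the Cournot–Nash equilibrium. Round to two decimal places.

68.33

Zephyr's profit: π_Z = (124 - 2Q)q_Z - (57q_Z). Setting ∂π_Z/∂q_Z = 0: 67 - 4q_Z - 2(q_S) = 0.
Solace's first-order condition: 100 - 4q_S - 2(q_Z) = 0.
So q_Z = (67 - 2q_S)/4 and q_S = (100 - 2q_Z)/4.
Substituting one into the other gives q_Z = 17/3 and q_S = 133/6.
Total output Q = 167/6, so price P = 124 - 2·(167/6) = 205/3.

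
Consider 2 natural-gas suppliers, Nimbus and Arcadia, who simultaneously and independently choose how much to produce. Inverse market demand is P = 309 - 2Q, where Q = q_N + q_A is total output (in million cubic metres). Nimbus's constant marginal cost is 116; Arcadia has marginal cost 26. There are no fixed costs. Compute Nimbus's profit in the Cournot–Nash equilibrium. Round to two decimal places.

589.39

Nimbus's profit: π_N = (309 - 2Q)q_N - (116q_N). Setting ∂π_N/∂q_N = 0: 193 - 4q_N - 2(q_A) = 0.
Arcadia's first-order condition: 283 - 4q_A - 2(q_N) = 0.
Best responses: q_N = (193 - 2q_A)/4, q_A = (283 - 2q_N)/4.
Substituting one into the other gives q_N = 103/6 and q_A = 373/6.
Price P = 309 - 2·(238/3) = 451/3.
Nimbus's profit: (451/3 - 116)·(103/6) = 589.3889.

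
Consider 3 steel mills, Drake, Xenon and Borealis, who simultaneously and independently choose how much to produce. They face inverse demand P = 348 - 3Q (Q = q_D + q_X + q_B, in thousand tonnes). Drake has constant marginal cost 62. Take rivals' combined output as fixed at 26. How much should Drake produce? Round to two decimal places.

34.67

With rivals' combined output fixed at 26, Drake's profit is π_D = (348 - 3·26 - 3q_D)q_D - (62q_D) = (270 - 3q_D)q_D - (62q_D).
∂π_D/∂q_D = 208 - 6q_D = 0, so q_D = 104/3.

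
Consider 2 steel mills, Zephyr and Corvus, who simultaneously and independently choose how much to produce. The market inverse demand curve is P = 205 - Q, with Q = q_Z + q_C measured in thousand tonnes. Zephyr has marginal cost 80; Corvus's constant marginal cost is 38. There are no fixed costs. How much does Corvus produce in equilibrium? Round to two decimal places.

Zephyr's profit: π_Z = (205 - Q)q_Z - (80q_Z). Setting ∂π_Z/∂q_Z = 0: 125 - 2q_Z - (q_C) = 0.
Corvus's profit: π_C = (205 - Q)q_C - (38q_C). Setting ∂π_C/∂q_C = 0: 167 - 2q_C - (q_Z) = 0.
Rearranging gives the reaction functions q_Z = (125 - q_C)/2 and q_C = (167 - q_Z)/2.
Solving the pair: q_Z = 83/3, q_C = 209/3.

69.67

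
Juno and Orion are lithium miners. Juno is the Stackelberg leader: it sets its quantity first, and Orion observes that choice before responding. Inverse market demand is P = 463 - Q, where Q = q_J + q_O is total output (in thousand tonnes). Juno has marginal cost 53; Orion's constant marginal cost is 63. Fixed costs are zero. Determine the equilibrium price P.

158

The follower Orion best-responds to any q_J: π_O = (463 - Q)q_O - 63q_O.
Setting the follower's marginal profit to zero, 400 - q_J - 2q_O = 0, i.e. q_O = (400 - q_J)/2.
Juno substitutes q_O(q_J) into its own profit: π_J = q_J(463 - q_J - (400 - q_J)/2) - 53q_J = (263 - (1/2)q_J)q_J - 53q_J.
Leader FOC: 210 - q_J = 0, so q_J = 210.
Then q_O = (400 - 210)/2 = 95.
Total output Q = 305, so price P = 463 - 305 = 158.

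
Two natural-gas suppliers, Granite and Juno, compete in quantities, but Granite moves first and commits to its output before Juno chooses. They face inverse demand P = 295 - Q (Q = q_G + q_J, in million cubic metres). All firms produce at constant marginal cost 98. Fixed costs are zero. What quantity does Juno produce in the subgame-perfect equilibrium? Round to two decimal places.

49.25

The follower Juno best-responds to any q_G: π_J = (295 - Q)q_J - 98q_J.
Follower FOC: 197 - q_G - 2q_J = 0, so q_J(q_G) = (197 - q_G)/2.
The leader anticipates this reaction. Substituting into P = 295 - Q gives P = 393/2 - (1/2)q_G, so π_G = (393/2 - (1/2)q_G)q_G - 98q_G.
The leader's first-order condition 197/2 - q_G = 0 yields q_G = 197/2.
Then q_J = (197 - 197/2)/2 = 197/4.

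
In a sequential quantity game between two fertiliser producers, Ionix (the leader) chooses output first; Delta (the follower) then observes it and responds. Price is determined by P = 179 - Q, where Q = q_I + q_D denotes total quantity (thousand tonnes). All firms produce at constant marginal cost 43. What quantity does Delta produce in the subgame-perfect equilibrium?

34

The follower Delta best-responds to any q_I: π_D = (179 - Q)q_D - 43q_D.
Follower FOC: 136 - q_I - 2q_D = 0, so q_D(q_I) = (136 - q_I)/2.
Ionix substitutes q_D(q_I) into its own profit: π_I = q_I(179 - q_I - (136 - q_I)/2) - 43q_I = (111 - (1/2)q_I)q_I - 43q_I.
Leader FOC: 68 - q_I = 0, so q_I = 68.
Then q_D = (136 - 68)/2 = 34.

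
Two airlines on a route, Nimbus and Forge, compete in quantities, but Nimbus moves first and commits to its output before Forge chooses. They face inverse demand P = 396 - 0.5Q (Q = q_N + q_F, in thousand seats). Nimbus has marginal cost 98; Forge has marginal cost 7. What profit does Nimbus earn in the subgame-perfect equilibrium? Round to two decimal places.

10712.25

Solve by backward induction. Given q_N, the follower Forge maximises π_F = (396 - (1/2)q_N - (1/2)q_F)q_F - 7q_F.
∂π_F/∂q_F = 389 - (1/2)q_N - q_F = 0 gives the reaction function q_F = (389 - (1/2)q_N).
Nimbus substitutes q_F(q_N) into its own profit: π_N = q_N(396 - (1/2)q_N - (389 - (1/2)q_N)/2) - 98q_N = (403/2 - (1/4)q_N)q_N - 98q_N.
Leader FOC: 207/2 - (1/2)q_N = 0, so q_N = 207.
Then q_F = (389 - (1/2)·207) = 571/2.
Price P = 396 - (1/2)·(985/2) = 599/4.
Nimbus's profit: (599/4 - 98)·207 = 10712.2500.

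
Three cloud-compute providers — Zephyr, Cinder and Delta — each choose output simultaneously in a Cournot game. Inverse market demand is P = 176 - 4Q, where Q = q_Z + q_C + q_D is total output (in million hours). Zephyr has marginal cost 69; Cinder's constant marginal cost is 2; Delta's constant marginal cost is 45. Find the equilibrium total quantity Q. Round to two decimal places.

25.75

Zephyr's profit: π_Z = (176 - 4Q)q_Z - (69q_Z). Setting ∂π_Z/∂q_Z = 0: 107 - 8q_Z - 4(q_C + q_D) = 0.
Cinder's first-order condition: 174 - 8q_C - 4(q_Z + q_D) = 0.
Delta's profit: π_D = (176 - 4Q)q_D - (45q_D). Setting ∂π_D/∂q_D = 0: 131 - 8q_D - 4(q_Z + q_C) = 0.
Adding the 3 conditions: 412 − 8Q − 8Q = 0, i.e. Q = 103/4.
Back-substituting: q_Z = (107 − 103)/4 = 1, q_C = (174 − 103)/4 = 71/4, q_D = (131 − 103)/4 = 7.
Total output Q = 1 + 71/4 + 7 = 103/4.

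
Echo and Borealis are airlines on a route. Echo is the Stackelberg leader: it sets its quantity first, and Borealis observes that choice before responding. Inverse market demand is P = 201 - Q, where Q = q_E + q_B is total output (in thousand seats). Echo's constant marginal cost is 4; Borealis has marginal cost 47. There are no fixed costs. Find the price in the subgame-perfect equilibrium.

64

Solve by backward induction. Given q_E, the follower Borealis maximises π_B = (201 - q_E - q_B)q_B - 47q_B.
Follower FOC: 154 - q_E - 2q_B = 0, so q_B(q_E) = (154 - q_E)/2.
Echo substitutes q_B(q_E) into its own profit: π_E = q_E(201 - q_E - (154 - q_E)/2) - 4q_E = (124 - (1/2)q_E)q_E - 4q_E.
Maximising: ∂π_E/∂q_E = 120 - q_E = 0, giving q_E = 120.
Then q_B = (154 - 120)/2 = 17.
Total output Q = 137, so price P = 201 - 137 = 64.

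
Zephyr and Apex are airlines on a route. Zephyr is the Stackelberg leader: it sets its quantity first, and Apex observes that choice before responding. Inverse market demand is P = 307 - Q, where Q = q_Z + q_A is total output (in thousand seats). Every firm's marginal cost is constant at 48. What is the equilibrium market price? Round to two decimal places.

The follower Apex best-responds to any q_Z: π_A = (307 - Q)q_A - 48q_A.
∂π_A/∂q_A = 259 - q_Z - 2q_A = 0 gives the reaction function q_A = (259 - q_Z)/2.
The leader anticipates this reaction. Substituting into P = 307 - Q gives P = 355/2 - (1/2)q_Z, so π_Z = (355/2 - (1/2)q_Z)q_Z - 48q_Z.
Leader FOC: 259/2 - q_Z = 0, so q_Z = 259/2.
Then q_A = (259 - 259/2)/2 = 259/4.
Total output Q = 777/4, so price P = 307 - 777/4 = 451/4.

112.75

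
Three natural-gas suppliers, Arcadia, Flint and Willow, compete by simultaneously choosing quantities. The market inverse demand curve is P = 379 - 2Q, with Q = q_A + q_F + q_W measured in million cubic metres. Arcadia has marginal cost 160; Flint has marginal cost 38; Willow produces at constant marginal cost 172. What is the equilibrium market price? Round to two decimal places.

Arcadia's profit: π_A = (379 - 2Q)q_A - (160q_A). Setting ∂π_A/∂q_A = 0: 219 - 4q_A - 2(q_F + q_W) = 0.
Flint's profit: π_F = (379 - 2Q)q_F - (38q_F). Setting ∂π_F/∂q_F = 0: 341 - 4q_F - 2(q_A + q_W) = 0.
Willow's profit: π_W = (379 - 2Q)q_W - (172q_W). Setting ∂π_W/∂q_W = 0: 207 - 4q_W - 2(q_A + q_F) = 0.
Summing all 3 equations gives 767 − 8Q = 0, hence Q = 767/8.
Back-substituting: q_A = (219 − 767/4)/2 = 109/8, q_F = (341 − 767/4)/2 = 597/8, q_W = (207 − 767/4)/2 = 61/8.
Total output Q = 767/8, so price P = 379 - 2·(767/8) = 749/4.

187.25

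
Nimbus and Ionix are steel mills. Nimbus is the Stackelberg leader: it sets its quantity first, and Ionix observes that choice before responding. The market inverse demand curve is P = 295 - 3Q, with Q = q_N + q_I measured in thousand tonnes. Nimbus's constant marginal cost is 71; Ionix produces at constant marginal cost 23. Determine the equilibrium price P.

The follower Ionix best-responds to any q_N: π_I = (295 - 3Q)q_I - 23q_I.
∂π_I/∂q_I = 272 - 3q_N - 6q_I = 0 gives the reaction function q_I = (272 - 3q_N)/6.
Nimbus substitutes q_I(q_N) into its own profit: π_N = q_N(295 - 3q_N - (272 - 3q_N)/2) - 71q_N = (159 - (3/2)q_N)q_N - 71q_N.
Leader FOC: 88 - 3q_N = 0, so q_N = 88/3.
Then q_I = (272 - 3·(88/3))/6 = 92/3.
Total output Q = 60, so price P = 295 - 3·60 = 115.

115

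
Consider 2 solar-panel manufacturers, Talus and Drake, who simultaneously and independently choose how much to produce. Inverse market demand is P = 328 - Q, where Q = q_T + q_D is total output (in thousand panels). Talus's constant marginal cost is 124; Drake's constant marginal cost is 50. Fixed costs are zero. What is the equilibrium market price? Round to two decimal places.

Talus's profit: π_T = (328 - Q)q_T - (124q_T). Setting ∂π_T/∂q_T = 0: 204 - 2q_T - (q_D) = 0.
Drake's profit: π_D = (328 - Q)q_D - (50q_D). Setting ∂π_D/∂q_D = 0: 278 - 2q_D - (q_T) = 0.
Best responses: q_T = (204 - q_D)/2, q_D = (278 - q_T)/2.
Solving the pair: q_T = 130/3, q_D = 352/3.
Total output Q = 482/3, so price P = 328 - 482/3 = 502/3.

167.33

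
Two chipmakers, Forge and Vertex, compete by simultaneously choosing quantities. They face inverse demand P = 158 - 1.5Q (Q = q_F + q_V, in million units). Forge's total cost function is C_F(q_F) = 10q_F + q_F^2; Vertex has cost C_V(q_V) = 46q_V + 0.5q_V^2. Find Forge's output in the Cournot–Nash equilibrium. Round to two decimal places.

23.89

Forge's profit: π_F = (158 - 1.5Q)q_F - (10q_F + q_F²). Setting ∂π_F/∂q_F = 0: 148 - 5q_F - (3/2)(q_V) = 0.
Vertex's profit: π_V = (158 - 1.5Q)q_V - (46q_V + (1/2)q_V²). Setting ∂π_V/∂q_V = 0: 112 - 4q_V - (3/2)(q_F) = 0.
Rearranging gives the reaction functions q_F = (148 - (3/2)q_V)/5 and q_V = (112 - (3/2)q_F)/4.
Solving the pair: q_F = 1696/71, q_V = 1352/71.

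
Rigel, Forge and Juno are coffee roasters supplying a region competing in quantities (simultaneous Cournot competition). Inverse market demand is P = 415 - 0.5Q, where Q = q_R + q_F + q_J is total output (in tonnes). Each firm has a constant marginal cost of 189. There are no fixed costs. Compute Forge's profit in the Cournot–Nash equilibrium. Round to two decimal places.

Each firm earns π_i = (415 - 0.5Q)q_i - 189q_i.
Setting ∂π_i/∂q_i = 0 with rivals' quantities fixed: 226 - q_i - (1/2)·Σ_{j≠i} q_j = 0.
By symmetry each firm produces the same amount; substituting Σ_{j≠i} q_j = 2q_i yields q_i = 226/2 = 113.
Price P = 415 - (1/2)·339 = 491/2.
Forge's profit: (491/2 - 189)·113 = 6384.5000.

6384.50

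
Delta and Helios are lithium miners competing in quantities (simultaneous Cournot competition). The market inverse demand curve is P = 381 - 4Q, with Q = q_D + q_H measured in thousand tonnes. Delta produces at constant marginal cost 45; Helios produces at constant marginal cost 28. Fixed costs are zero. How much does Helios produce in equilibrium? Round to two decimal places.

Delta's profit: π_D = (381 - 4Q)q_D - (45q_D). Setting ∂π_D/∂q_D = 0: 336 - 8q_D - 4(q_H) = 0.
Helios's first-order condition: 353 - 8q_H - 4(q_D) = 0.
Rearranging gives the reaction functions q_D = (336 - 4q_H)/8 and q_H = (353 - 4q_D)/8.
Substituting one into the other gives q_D = 319/12 and q_H = 185/6.

30.83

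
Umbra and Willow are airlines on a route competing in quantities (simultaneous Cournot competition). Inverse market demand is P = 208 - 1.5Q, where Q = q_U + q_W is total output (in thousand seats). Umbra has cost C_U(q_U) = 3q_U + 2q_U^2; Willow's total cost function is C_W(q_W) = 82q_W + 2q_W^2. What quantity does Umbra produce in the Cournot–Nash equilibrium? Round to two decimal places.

26.65

Umbra's profit: π_U = (208 - 1.5Q)q_U - (3q_U + 2q_U²). Setting ∂π_U/∂q_U = 0: 205 - 7q_U - (3/2)(q_W) = 0.
Willow's profit: π_W = (208 - 1.5Q)q_W - (82q_W + 2q_W²). Setting ∂π_W/∂q_W = 0: 126 - 7q_W - (3/2)(q_U) = 0.
Rearranging gives the reaction functions q_U = (205 - (3/2)q_W)/7 and q_W = (126 - (3/2)q_U)/7.
Substituting one into the other gives q_U = 26.6524 and q_W = 12.2888.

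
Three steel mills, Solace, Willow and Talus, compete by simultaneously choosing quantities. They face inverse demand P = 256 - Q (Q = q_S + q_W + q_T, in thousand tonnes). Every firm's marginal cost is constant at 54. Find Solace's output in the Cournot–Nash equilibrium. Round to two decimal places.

50.50

Each firm earns π_i = (256 - Q)q_i - 54q_i.
First-order condition (treating rivals' output as given): 202 - 2q_i - Σ_{j≠i} q_j = 0.
By symmetry each firm produces the same amount; substituting Σ_{j≠i} q_j = 2q_i yields q_i = 202/4 = 101/2.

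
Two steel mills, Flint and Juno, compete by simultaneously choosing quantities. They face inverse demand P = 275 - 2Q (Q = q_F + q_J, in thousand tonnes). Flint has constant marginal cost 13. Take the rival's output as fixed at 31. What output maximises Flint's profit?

50

With the rival's output fixed at 31, Flint's profit is π_F = (275 - 2·31 - 2q_F)q_F - (13q_F) = (213 - 2q_F)q_F - (13q_F).
∂π_F/∂q_F = 200 - 4q_F = 0, so q_F = 50.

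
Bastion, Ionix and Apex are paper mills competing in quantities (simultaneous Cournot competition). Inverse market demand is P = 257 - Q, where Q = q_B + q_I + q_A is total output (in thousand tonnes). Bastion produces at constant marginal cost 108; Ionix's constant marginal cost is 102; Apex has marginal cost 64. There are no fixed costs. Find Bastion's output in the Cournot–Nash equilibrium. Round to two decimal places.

Bastion's profit: π_B = (257 - Q)q_B - (108q_B). Setting ∂π_B/∂q_B = 0: 149 - 2q_B - (q_I + q_A) = 0.
Ionix's profit: π_I = (257 - Q)q_I - (102q_I). Setting ∂π_I/∂q_I = 0: 155 - 2q_I - (q_B + q_A) = 0.
Apex's first-order condition: 193 - 2q_A - (q_B + q_I) = 0.
Adding the 3 conditions: 497 − 2Q − 2Q = 0, i.e. Q = 497/4.
Back-substituting: q_B = (149 − 497/4) = 99/4, q_I = (155 − 497/4) = 123/4, q_A = (193 − 497/4) = 275/4.

24.75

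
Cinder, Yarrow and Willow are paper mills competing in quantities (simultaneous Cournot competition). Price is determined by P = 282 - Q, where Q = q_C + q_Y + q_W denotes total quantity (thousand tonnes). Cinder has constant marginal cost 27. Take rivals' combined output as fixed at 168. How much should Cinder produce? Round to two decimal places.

With rivals' combined output fixed at 168, Cinder's profit is π_C = (282 - 168 - q_C)q_C - (27q_C) = (114 - q_C)q_C - (27q_C).
∂π_C/∂q_C = 87 - 2q_C = 0, so q_C = 87/2.

43.50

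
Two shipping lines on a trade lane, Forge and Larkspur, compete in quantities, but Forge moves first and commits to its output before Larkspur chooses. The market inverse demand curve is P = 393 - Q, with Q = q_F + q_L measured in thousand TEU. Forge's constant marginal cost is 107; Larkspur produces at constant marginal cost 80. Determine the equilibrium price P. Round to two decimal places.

171.75

The follower Larkspur best-responds to any q_F: π_L = (393 - Q)q_L - 80q_L.
Setting the follower's marginal profit to zero, 313 - q_F - 2q_L = 0, i.e. q_L = (313 - q_F)/2.
Forge substitutes q_L(q_F) into its own profit: π_F = q_F(393 - q_F - (313 - q_F)/2) - 107q_F = (473/2 - (1/2)q_F)q_F - 107q_F.
The leader's first-order condition 259/2 - q_F = 0 yields q_F = 259/2.
Then q_L = (313 - 259/2)/2 = 367/4.
Total output Q = 885/4, so price P = 393 - 885/4 = 687/4.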